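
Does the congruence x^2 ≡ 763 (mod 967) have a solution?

yes

(763|967)
  = -(967|763)    [QR: both ≡ 3 mod 4, sign flips]
  = -(204|763)    [967 ≡ 204 mod 763]
  = -(51|763)    [763 ≡ 3 mod 8 ⇒ (2|763)^2 = +1]
  = (763|51)    [QR: both ≡ 3 mod 4, sign flips]
  = (49|51)    [763 ≡ 49 mod 51]
  = (51|49)    [QR: 49 ≡ 1 mod 4, sign kept]
  = (2|49)    [51 ≡ 2 mod 49]
  = (1|49)    [49 ≡ 1 mod 8 ⇒ (2|49) = +1]
  = 1    [(1|49) = 1]
The Legendre symbol is 1, so x^2 ≡ 763 (mod 967) has solution.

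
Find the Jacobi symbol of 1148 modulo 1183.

0

Factor out 2: 1148 = 2^2·287. Since 1183 ≡ 7 (mod 8), (2 / 1183) = +1, and (2 / 1183)^2 = +1. Now have (287 / 1183).
Both 287 ≡ 3 and 1183 ≡ 3 (mod 4), so reciprocity gives (287 / 1183) = -(1183 / 287). Reduce: 1183 ≡ 35 (mod 287). Now have -(35 / 287).
Both 35 ≡ 3 and 287 ≡ 3 (mod 4), so reciprocity gives (35 / 287) = -(287 / 35). Reduce: 287 ≡ 7 (mod 35). Now have (7 / 35).
Both 7 ≡ 3 and 35 ≡ 3 (mod 4), so reciprocity gives (7 / 35) = -(35 / 7). Reduce: 35 ≡ 0 (mod 7). Now have -(0 / 7).
The numerator is now 0 with denominator 7 > 1: the symbol is 0.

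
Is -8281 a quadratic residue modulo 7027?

no

(-8281|7027)
  = (5773|7027)    [-8281 ≡ 5773 mod 7027]
  = (7027|5773)    [QR: 5773 ≡ 1 mod 4, sign kept]
  = (1254|5773)    [7027 ≡ 1254 mod 5773]
  = -(627|5773)    [5773 ≡ 5 mod 8 ⇒ (2|5773) = -1]
  = -(5773|627)    [QR: 5773 ≡ 1 mod 4, sign kept]
  = -(130|627)    [5773 ≡ 130 mod 627]
  = (65|627)    [627 ≡ 3 mod 8 ⇒ (2|627) = -1]
  = (627|65)    [QR: 65 ≡ 1 mod 4, sign kept]
  = (42|65)    [627 ≡ 42 mod 65]
  = (21|65)    [65 ≡ 1 mod 8 ⇒ (2|65) = +1]
  = (65|21)    [QR: 21 ≡ 1 mod 4, sign kept]
  = (2|21)    [65 ≡ 2 mod 21]
  = -(1|21)    [21 ≡ 5 mod 8 ⇒ (2|21) = -1]
  = -1    [(1|21) = 1]
(-8281|7027) = -1, and 7027 is prime, so -8281 is not a quadratic residue mod 7027.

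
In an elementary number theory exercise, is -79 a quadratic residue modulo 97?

yes

Reduce the numerator: -79 ≡ 18 (mod 97), so (-79/97) = (18/97).
Factor out 2: 18 = 2·9. Since 97 ≡ 1 (mod 8), (2/97) = +1. Now have (9/97).
9 ≡ 1 (mod 4), so quadratic reciprocity gives (9/97) = (97/9). Reduce: 97 ≡ 7 (mod 9). Now have (7/9).
9 ≡ 1 (mod 4), so quadratic reciprocity gives (7/9) = (9/7). Reduce: 9 ≡ 2 (mod 7). Now have (2/7).
Factor out 2: 2 = 2. Since 7 ≡ 7 (mod 8), (2/7) = +1. Now have (1/7).
(1/7) = 1. Collecting the sign factors: 1.
The Legendre symbol is 1, so x^2 ≡ -79 (mod 97) has solution.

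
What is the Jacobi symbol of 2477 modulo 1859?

(2477|1859)
  = (618|1859)    [2477 ≡ 618 mod 1859]
  = -(309|1859)    [1859 ≡ 3 mod 8 ⇒ (2|1859) = -1]
  = -(1859|309)    [QR: 309 ≡ 1 mod 4, sign kept]
  = -(5|309)    [1859 ≡ 5 mod 309]
  = -(309|5)    [QR: 5 ≡ 1 mod 4, sign kept]
  = -(4|5)    [309 ≡ 4 mod 5]
  = -(1|5)    [5 ≡ 5 mod 8 ⇒ (2|5)^2 = +1]
  = -1    [(1|5) = 1]

-1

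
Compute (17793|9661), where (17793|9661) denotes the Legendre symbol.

(17793|9661)
  = (8132|9661)    [17793 ≡ 8132 mod 9661]
  = (2033|9661)    [9661 ≡ 5 mod 8 ⇒ (2|9661)^2 = +1]
  = (9661|2033)    [QR: 2033 ≡ 1 mod 4, sign kept]
  = (1529|2033)    [9661 ≡ 1529 mod 2033]
  = (2033|1529)    [QR: 1529 ≡ 1 mod 4, sign kept]
  = (504|1529)    [2033 ≡ 504 mod 1529]
  = (63|1529)    [1529 ≡ 1 mod 8 ⇒ (2|1529)^3 = +1]
  = (1529|63)    [QR: 1529 ≡ 1 mod 4, sign kept]
  = (17|63)    [1529 ≡ 17 mod 63]
  = (63|17)    [QR: 17 ≡ 1 mod 4, sign kept]
  = (12|17)    [63 ≡ 12 mod 17]
  = (3|17)    [17 ≡ 1 mod 8 ⇒ (2|17)^2 = +1]
  = (17|3)    [QR: 17 ≡ 1 mod 4, sign kept]
  = (2|3)    [17 ≡ 2 mod 3]
  = -(1|3)    [3 ≡ 3 mod 8 ⇒ (2|3) = -1]
  = -1    [(1|3) = 1]

-1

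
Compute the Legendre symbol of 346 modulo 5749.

-1

(346/5749)
  = -(173/5749)    [5749 ≡ 5 mod 8 ⇒ (2/5749) = -1]
  = -(5749/173)    [QR: 173 ≡ 1 mod 4, sign kept]
  = -(40/173)    [5749 ≡ 40 mod 173]
  = (5/173)    [173 ≡ 5 mod 8 ⇒ (2/173)^3 = -1]
  = (173/5)    [QR: 5 ≡ 1 mod 4, sign kept]
  = (3/5)    [173 ≡ 3 mod 5]
  = (5/3)    [QR: 5 ≡ 1 mod 4, sign kept]
  = (2/3)    [5 ≡ 2 mod 3]
  = -(1/3)    [3 ≡ 3 mod 8 ⇒ (2/3) = -1]
  = -1    [(1/3) = 1]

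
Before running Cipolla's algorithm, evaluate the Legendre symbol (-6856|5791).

Reduce the numerator: -6856 ≡ 4726 (mod 5791), so (-6856|5791) = (4726|5791).
Factor out 2: 4726 = 2·2363. Since 5791 ≡ 7 (mod 8), (2|5791) = +1. Now have (2363|5791).
Both 2363 ≡ 3 and 5791 ≡ 3 (mod 4), so reciprocity gives (2363|5791) = -(5791|2363). Reduce: 5791 ≡ 1065 (mod 2363). Now have -(1065|2363).
1065 ≡ 1 (mod 4), so quadratic reciprocity gives (1065|2363) = (2363|1065). Reduce: 2363 ≡ 233 (mod 1065). Now have -(233|1065).
233 ≡ 1 (mod 4), so quadratic reciprocity gives (233|1065) = (1065|233). Reduce: 1065 ≡ 133 (mod 233). Now have -(133|233).
133 ≡ 1 (mod 4), so quadratic reciprocity gives (133|233) = (233|133). Reduce: 233 ≡ 100 (mod 133). Now have -(100|133).
Factor out 2: 100 = 2^2·25. Since 133 ≡ 5 (mod 8), (2|133) = -1, and (2|133)^2 = +1. Now have -(25|133).
25 ≡ 1 (mod 4), so quadratic reciprocity gives (25|133) = (133|25). Reduce: 133 ≡ 8 (mod 25). Now have -(8|25).
Factor out 2: 8 = 2^3. Since 25 ≡ 1 (mod 8), (2|25) = +1, and (2|25)^3 = +1. Now have -(1|25).
(1|25) = 1. Collecting the sign factors: -1.

-1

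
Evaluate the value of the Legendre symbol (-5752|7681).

(-5752|7681)
  = (1929|7681)    [-5752 ≡ 1929 mod 7681]
  = (7681|1929)    [QR: 1929 ≡ 1 mod 4, sign kept]
  = (1894|1929)    [7681 ≡ 1894 mod 1929]
  = (947|1929)    [1929 ≡ 1 mod 8 ⇒ (2|1929) = +1]
  = (1929|947)    [QR: 1929 ≡ 1 mod 4, sign kept]
  = (35|947)    [1929 ≡ 35 mod 947]
  = -(947|35)    [QR: both ≡ 3 mod 4, sign flips]
  = -(2|35)    [947 ≡ 2 mod 35]
  = (1|35)    [35 ≡ 3 mod 8 ⇒ (2|35) = -1]
  = 1    [(1|35) = 1]

1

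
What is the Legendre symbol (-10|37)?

1

Reduce the numerator: -10 ≡ 27 (mod 37), so (-10|37) = (27|37).
37 ≡ 1 (mod 4), so quadratic reciprocity gives (27|37) = (37|27). Reduce: 37 ≡ 10 (mod 27). Now have (10|27).
Factor out 2: 10 = 2·5. Since 27 ≡ 3 (mod 8), (2|27) = -1. Now have -(5|27).
5 ≡ 1 (mod 4), so quadratic reciprocity gives (5|27) = (27|5). Reduce: 27 ≡ 2 (mod 5). Now have -(2|5).
Factor out 2: 2 = 2. Since 5 ≡ 5 (mod 8), (2|5) = -1. Now have (1|5).
(1|5) = 1. Collecting the sign factors: 1.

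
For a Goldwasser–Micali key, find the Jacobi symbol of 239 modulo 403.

1

(239/403)
  = -(403/239)    [QR: both ≡ 3 mod 4, sign flips]
  = -(164/239)    [403 ≡ 164 mod 239]
  = -(41/239)    [239 ≡ 7 mod 8 ⇒ (2/239)^2 = +1]
  = -(239/41)    [QR: 41 ≡ 1 mod 4, sign kept]
  = -(34/41)    [239 ≡ 34 mod 41]
  = -(17/41)    [41 ≡ 1 mod 8 ⇒ (2/41) = +1]
  = -(41/17)    [QR: 17 ≡ 1 mod 4, sign kept]
  = -(7/17)    [41 ≡ 7 mod 17]
  = -(17/7)    [QR: 17 ≡ 1 mod 4, sign kept]
  = -(3/7)    [17 ≡ 3 mod 7]
  = (7/3)    [QR: both ≡ 3 mod 4, sign flips]
  = (1/3)    [7 ≡ 1 mod 3]
  = 1    [(1/3) = 1]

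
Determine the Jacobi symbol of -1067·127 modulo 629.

-1

By multiplicativity, (-1067·127 / 629) = (-1067 / 629)·(127 / 629).
First factor (-1067 / 629):
Pull out -1: (-1067 / 629) = (-1 / 629)·(1067 / 629). Since 629 ≡ 1 (mod 4), (-1 / 629) = +1. Now have (1067 / 629).
Reduce the numerator: 1067 ≡ 438 (mod 629), so (1067 / 629) = (438 / 629).
Factor out 2: 438 = 2·219. Since 629 ≡ 5 (mod 8), (2 / 629) = -1. Now have -(219 / 629).
629 ≡ 1 (mod 4), so quadratic reciprocity gives (219 / 629) = (629 / 219). Reduce: 629 ≡ 191 (mod 219). Now have -(191 / 219).
Both 191 ≡ 3 and 219 ≡ 3 (mod 4), so reciprocity gives (191 / 219) = -(219 / 191). Reduce: 219 ≡ 28 (mod 191). Now have (28 / 191).
Factor out 2: 28 = 2^2·7. Since 191 ≡ 7 (mod 8), (2 / 191) = +1, and (2 / 191)^2 = +1. Now have (7 / 191).
Both 7 ≡ 3 and 191 ≡ 3 (mod 4), so reciprocity gives (7 / 191) = -(191 / 7). Reduce: 191 ≡ 2 (mod 7). Now have -(2 / 7).
Factor out 2: 2 = 2. Since 7 ≡ 7 (mod 8), (2 / 7) = +1. Now have -(1 / 7).
(1 / 7) = 1. Collecting the sign factors: -1.
Second factor (127 / 629):
629 ≡ 1 (mod 4), so quadratic reciprocity gives (127 / 629) = (629 / 127). Reduce: 629 ≡ 121 (mod 127). Now have (121 / 127).
121 ≡ 1 (mod 4), so quadratic reciprocity gives (121 / 127) = (127 / 121). Reduce: 127 ≡ 6 (mod 121). Now have (6 / 121).
Factor out 2: 6 = 2·3. Since 121 ≡ 1 (mod 8), (2 / 121) = +1. Now have (3 / 121).
121 ≡ 1 (mod 4), so quadratic reciprocity gives (3 / 121) = (121 / 3). Reduce: 121 ≡ 1 (mod 3). Now have (1 / 3).
(1 / 3) = 1. Collecting the sign factors: 1.
Product: (-1)·(1) = -1.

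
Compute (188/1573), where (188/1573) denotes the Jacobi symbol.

-1

(188/1573)
  = (47/1573)    [1573 ≡ 5 mod 8 ⇒ (2/1573)^2 = +1]
  = (1573/47)    [QR: 1573 ≡ 1 mod 4, sign kept]
  = (22/47)    [1573 ≡ 22 mod 47]
  = (11/47)    [47 ≡ 7 mod 8 ⇒ (2/47) = +1]
  = -(47/11)    [QR: both ≡ 3 mod 4, sign flips]
  = -(3/11)    [47 ≡ 3 mod 11]
  = (11/3)    [QR: both ≡ 3 mod 4, sign flips]
  = (2/3)    [11 ≡ 2 mod 3]
  = -(1/3)    [3 ≡ 3 mod 8 ⇒ (2/3) = -1]
  = -1    [(1/3) = 1]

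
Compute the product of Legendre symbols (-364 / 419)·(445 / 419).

1

By multiplicativity, (-364·445 / 419) = (-364 / 419)·(445 / 419).
First factor (-364 / 419):
Pull out -1: (-364 / 419) = (-1 / 419)·(364 / 419). Since 419 ≡ 3 (mod 4), (-1 / 419) = -1. Now have -(364 / 419).
Factor out 2: 364 = 2^2·91. Since 419 ≡ 3 (mod 8), (2 / 419) = -1, and (2 / 419)^2 = +1. Now have -(91 / 419).
Both 91 ≡ 3 and 419 ≡ 3 (mod 4), so reciprocity gives (91 / 419) = -(419 / 91). Reduce: 419 ≡ 55 (mod 91). Now have (55 / 91).
Both 55 ≡ 3 and 91 ≡ 3 (mod 4), so reciprocity gives (55 / 91) = -(91 / 55). Reduce: 91 ≡ 36 (mod 55). Now have -(36 / 55).
Factor out 2: 36 = 2^2·9. Since 55 ≡ 7 (mod 8), (2 / 55) = +1, and (2 / 55)^2 = +1. Now have -(9 / 55).
9 ≡ 1 (mod 4), so quadratic reciprocity gives (9 / 55) = (55 / 9). Reduce: 55 ≡ 1 (mod 9). Now have -(1 / 9).
(1 / 9) = 1. Collecting the sign factors: -1.
Second factor (445 / 419):
Reduce the numerator: 445 ≡ 26 (mod 419), so (445 / 419) = (26 / 419).
Factor out 2: 26 = 2·13. Since 419 ≡ 3 (mod 8), (2 / 419) = -1. Now have -(13 / 419).
13 ≡ 1 (mod 4), so quadratic reciprocity gives (13 / 419) = (419 / 13). Reduce: 419 ≡ 3 (mod 13). Now have -(3 / 13).
13 ≡ 1 (mod 4), so quadratic reciprocity gives (3 / 13) = (13 / 3). Reduce: 13 ≡ 1 (mod 3). Now have -(1 / 3).
(1 / 3) = 1. Collecting the sign factors: -1.
Product: (-1)·(-1) = 1.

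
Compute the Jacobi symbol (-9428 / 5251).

(-9428 / 5251)
  = (1074 / 5251)    [-9428 ≡ 1074 mod 5251]
  = -(537 / 5251)    [5251 ≡ 3 mod 8 ⇒ (2 / 5251) = -1]
  = -(5251 / 537)    [QR: 537 ≡ 1 mod 4, sign kept]
  = -(418 / 537)    [5251 ≡ 418 mod 537]
  = -(209 / 537)    [537 ≡ 1 mod 8 ⇒ (2 / 537) = +1]
  = -(537 / 209)    [QR: 209 ≡ 1 mod 4, sign kept]
  = -(119 / 209)    [537 ≡ 119 mod 209]
  = -(209 / 119)    [QR: 209 ≡ 1 mod 4, sign kept]
  = -(90 / 119)    [209 ≡ 90 mod 119]
  = -(45 / 119)    [119 ≡ 7 mod 8 ⇒ (2 / 119) = +1]
  = -(119 / 45)    [QR: 45 ≡ 1 mod 4, sign kept]
  = -(29 / 45)    [119 ≡ 29 mod 45]
  = -(45 / 29)    [QR: 29 ≡ 1 mod 4, sign kept]
  = -(16 / 29)    [45 ≡ 16 mod 29]
  = -(1 / 29)    [29 ≡ 5 mod 8 ⇒ (2 / 29)^4 = +1]
  = -1    [(1 / 29) = 1]

-1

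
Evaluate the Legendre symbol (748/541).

(748/541)
  = (207/541)    [748 ≡ 207 mod 541]
  = (541/207)    [QR: 541 ≡ 1 mod 4, sign kept]
  = (127/207)    [541 ≡ 127 mod 207]
  = -(207/127)    [QR: both ≡ 3 mod 4, sign flips]
  = -(80/127)    [207 ≡ 80 mod 127]
  = -(5/127)    [127 ≡ 7 mod 8 ⇒ (2/127)^4 = +1]
  = -(127/5)    [QR: 5 ≡ 1 mod 4, sign kept]
  = -(2/5)    [127 ≡ 2 mod 5]
  = (1/5)    [5 ≡ 5 mod 8 ⇒ (2/5) = -1]
  = 1    [(1/5) = 1]

1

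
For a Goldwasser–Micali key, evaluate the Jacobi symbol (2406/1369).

(2406/1369)
  = (1037/1369)    [2406 ≡ 1037 mod 1369]
  = (1369/1037)    [QR: 1037 ≡ 1 mod 4, sign kept]
  = (332/1037)    [1369 ≡ 332 mod 1037]
  = (83/1037)    [1037 ≡ 5 mod 8 ⇒ (2/1037)^2 = +1]
  = (1037/83)    [QR: 1037 ≡ 1 mod 4, sign kept]
  = (41/83)    [1037 ≡ 41 mod 83]
  = (83/41)    [QR: 41 ≡ 1 mod 4, sign kept]
  = (1/41)    [83 ≡ 1 mod 41]
  = 1    [(1/41) = 1]

1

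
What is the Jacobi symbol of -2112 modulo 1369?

1

(-2112 / 1369)
  = (626 / 1369)    [-2112 ≡ 626 mod 1369]
  = (313 / 1369)    [1369 ≡ 1 mod 8 ⇒ (2 / 1369) = +1]
  = (1369 / 313)    [QR: 313 ≡ 1 mod 4, sign kept]
  = (117 / 313)    [1369 ≡ 117 mod 313]
  = (313 / 117)    [QR: 117 ≡ 1 mod 4, sign kept]
  = (79 / 117)    [313 ≡ 79 mod 117]
  = (117 / 79)    [QR: 117 ≡ 1 mod 4, sign kept]
  = (38 / 79)    [117 ≡ 38 mod 79]
  = (19 / 79)    [79 ≡ 7 mod 8 ⇒ (2 / 79) = +1]
  = -(79 / 19)    [QR: both ≡ 3 mod 4, sign flips]
  = -(3 / 19)    [79 ≡ 3 mod 19]
  = (19 / 3)    [QR: both ≡ 3 mod 4, sign flips]
  = (1 / 3)    [19 ≡ 1 mod 3]
  = 1    [(1 / 3) = 1]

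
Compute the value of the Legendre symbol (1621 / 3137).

1621 ≡ 1 (mod 4), so quadratic reciprocity gives (1621 / 3137) = (3137 / 1621). Reduce: 3137 ≡ 1516 (mod 1621). Now have (1516 / 1621).
Factor out 2: 1516 = 2^2·379. Since 1621 ≡ 5 (mod 8), (2 / 1621) = -1, and (2 / 1621)^2 = +1. Now have (379 / 1621).
1621 ≡ 1 (mod 4), so quadratic reciprocity gives (379 / 1621) = (1621 / 379). Reduce: 1621 ≡ 105 (mod 379). Now have (105 / 379).
105 ≡ 1 (mod 4), so quadratic reciprocity gives (105 / 379) = (379 / 105). Reduce: 379 ≡ 64 (mod 105). Now have (64 / 105).
Factor out 2: 64 = 2^6. Since 105 ≡ 1 (mod 8), (2 / 105) = +1, and (2 / 105)^6 = +1. Now have (1 / 105).
(1 / 105) = 1. Collecting the sign factors: 1.

1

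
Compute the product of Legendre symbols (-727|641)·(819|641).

-1

By multiplicativity, (-727·819|641) = (-727|641)·(819|641).
First factor (-727|641):
(-727|641)
  = (727|641)    [641 ≡ 1 mod 4 ⇒ (-1|641) = +1]
  = (86|641)    [727 ≡ 86 mod 641]
  = (43|641)    [641 ≡ 1 mod 8 ⇒ (2|641) = +1]
  = (641|43)    [QR: 641 ≡ 1 mod 4, sign kept]
  = (39|43)    [641 ≡ 39 mod 43]
  = -(43|39)    [QR: both ≡ 3 mod 4, sign flips]
  = -(4|39)    [43 ≡ 4 mod 39]
  = -(1|39)    [39 ≡ 7 mod 8 ⇒ (2|39)^2 = +1]
  = -1    [(1|39) = 1]
Second factor (819|641):
(819|641)
  = (178|641)    [819 ≡ 178 mod 641]
  = (89|641)    [641 ≡ 1 mod 8 ⇒ (2|641) = +1]
  = (641|89)    [QR: 89 ≡ 1 mod 4, sign kept]
  = (18|89)    [641 ≡ 18 mod 89]
  = (9|89)    [89 ≡ 1 mod 8 ⇒ (2|89) = +1]
  = (89|9)    [QR: 9 ≡ 1 mod 4, sign kept]
  = (8|9)    [89 ≡ 8 mod 9]
  = (1|9)    [9 ≡ 1 mod 8 ⇒ (2|9)^3 = +1]
  = 1    [(1|9) = 1]
Product: (-1)·(1) = -1.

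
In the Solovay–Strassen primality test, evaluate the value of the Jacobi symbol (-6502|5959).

Reduce the numerator: -6502 ≡ 5416 (mod 5959), so (-6502|5959) = (5416|5959).
Factor out 2: 5416 = 2^3·677. Since 5959 ≡ 7 (mod 8), (2|5959) = +1, and (2|5959)^3 = +1. Now have (677|5959).
677 ≡ 1 (mod 4), so quadratic reciprocity gives (677|5959) = (5959|677). Reduce: 5959 ≡ 543 (mod 677). Now have (543|677).
677 ≡ 1 (mod 4), so quadratic reciprocity gives (543|677) = (677|543). Reduce: 677 ≡ 134 (mod 543). Now have (134|543).
Factor out 2: 134 = 2·67. Since 543 ≡ 7 (mod 8), (2|543) = +1. Now have (67|543).
Both 67 ≡ 3 and 543 ≡ 3 (mod 4), so reciprocity gives (67|543) = -(543|67). Reduce: 543 ≡ 7 (mod 67). Now have -(7|67).
Both 7 ≡ 3 and 67 ≡ 3 (mod 4), so reciprocity gives (7|67) = -(67|7). Reduce: 67 ≡ 4 (mod 7). Now have (4|7).
Factor out 2: 4 = 2^2. Since 7 ≡ 7 (mod 8), (2|7) = +1, and (2|7)^2 = +1. Now have (1|7).
(1|7) = 1. Collecting the sign factors: 1.

1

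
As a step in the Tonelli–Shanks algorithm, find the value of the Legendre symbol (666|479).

Reduce the numerator: 666 ≡ 187 (mod 479), so (666|479) = (187|479).
Both 187 ≡ 3 and 479 ≡ 3 (mod 4), so reciprocity gives (187|479) = -(479|187). Reduce: 479 ≡ 105 (mod 187). Now have -(105|187).
105 ≡ 1 (mod 4), so quadratic reciprocity gives (105|187) = (187|105). Reduce: 187 ≡ 82 (mod 105). Now have -(82|105).
Factor out 2: 82 = 2·41. Since 105 ≡ 1 (mod 8), (2|105) = +1. Now have -(41|105).
41 ≡ 1 (mod 4), so quadratic reciprocity gives (41|105) = (105|41). Reduce: 105 ≡ 23 (mod 41). Now have -(23|41).
41 ≡ 1 (mod 4), so quadratic reciprocity gives (23|41) = (41|23). Reduce: 41 ≡ 18 (mod 23). Now have -(18|23).
Factor out 2: 18 = 2·9. Since 23 ≡ 7 (mod 8), (2|23) = +1. Now have -(9|23).
9 ≡ 1 (mod 4), so quadratic reciprocity gives (9|23) = (23|9). Reduce: 23 ≡ 5 (mod 9). Now have -(5|9).
5 ≡ 1 (mod 4), so quadratic reciprocity gives (5|9) = (9|5). Reduce: 9 ≡ 4 (mod 5). Now have -(4|5).
Factor out 2: 4 = 2^2. Since 5 ≡ 5 (mod 8), (2|5) = -1, and (2|5)^2 = +1. Now have -(1|5).
(1|5) = 1. Collecting the sign factors: -1.

-1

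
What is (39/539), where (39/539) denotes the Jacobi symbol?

(39/539)
  = -(539/39)    [QR: both ≡ 3 mod 4, sign flips]
  = -(32/39)    [539 ≡ 32 mod 39]
  = -(1/39)    [39 ≡ 7 mod 8 ⇒ (2/39)^5 = +1]
  = -1    [(1/39) = 1]

-1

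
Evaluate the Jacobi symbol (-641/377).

Pull out -1: (-641/377) = (-1/377)·(641/377). Since 377 ≡ 1 (mod 4), (-1/377) = +1. Now have (641/377).
Reduce the numerator: 641 ≡ 264 (mod 377), so (641/377) = (264/377).
Factor out 2: 264 = 2^3·33. Since 377 ≡ 1 (mod 8), (2/377) = +1, and (2/377)^3 = +1. Now have (33/377).
33 ≡ 1 (mod 4), so quadratic reciprocity gives (33/377) = (377/33). Reduce: 377 ≡ 14 (mod 33). Now have (14/33).
Factor out 2: 14 = 2·7. Since 33 ≡ 1 (mod 8), (2/33) = +1. Now have (7/33).
33 ≡ 1 (mod 4), so quadratic reciprocity gives (7/33) = (33/7). Reduce: 33 ≡ 5 (mod 7). Now have (5/7).
5 ≡ 1 (mod 4), so quadratic reciprocity gives (5/7) = (7/5). Reduce: 7 ≡ 2 (mod 5). Now have (2/5).
Factor out 2: 2 = 2. Since 5 ≡ 5 (mod 8), (2/5) = -1. Now have -(1/5).
(1/5) = 1. Collecting the sign factors: -1.

-1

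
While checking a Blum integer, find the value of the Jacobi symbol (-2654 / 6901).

Reduce the numerator: -2654 ≡ 4247 (mod 6901), so (-2654 / 6901) = (4247 / 6901).
6901 ≡ 1 (mod 4), so quadratic reciprocity gives (4247 / 6901) = (6901 / 4247). Reduce: 6901 ≡ 2654 (mod 4247). Now have (2654 / 4247).
Factor out 2: 2654 = 2·1327. Since 4247 ≡ 7 (mod 8), (2 / 4247) = +1. Now have (1327 / 4247).
Both 1327 ≡ 3 and 4247 ≡ 3 (mod 4), so reciprocity gives (1327 / 4247) = -(4247 / 1327). Reduce: 4247 ≡ 266 (mod 1327). Now have -(266 / 1327).
Factor out 2: 266 = 2·133. Since 1327 ≡ 7 (mod 8), (2 / 1327) = +1. Now have -(133 / 1327).
133 ≡ 1 (mod 4), so quadratic reciprocity gives (133 / 1327) = (1327 / 133). Reduce: 1327 ≡ 130 (mod 133). Now have -(130 / 133).
Factor out 2: 130 = 2·65. Since 133 ≡ 5 (mod 8), (2 / 133) = -1. Now have (65 / 133).
65 ≡ 1 (mod 4), so quadratic reciprocity gives (65 / 133) = (133 / 65). Reduce: 133 ≡ 3 (mod 65). Now have (3 / 65).
65 ≡ 1 (mod 4), so quadratic reciprocity gives (3 / 65) = (65 / 3). Reduce: 65 ≡ 2 (mod 3). Now have (2 / 3).
Factor out 2: 2 = 2. Since 3 ≡ 3 (mod 8), (2 / 3) = -1. Now have -(1 / 3).
(1 / 3) = 1. Collecting the sign factors: -1.

-1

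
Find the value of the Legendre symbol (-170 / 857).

1

(-170 / 857)
  = (170 / 857)    [857 ≡ 1 mod 4 ⇒ (-1 / 857) = +1]
  = (85 / 857)    [857 ≡ 1 mod 8 ⇒ (2 / 857) = +1]
  = (857 / 85)    [QR: 85 ≡ 1 mod 4, sign kept]
  = (7 / 85)    [857 ≡ 7 mod 85]
  = (85 / 7)    [QR: 85 ≡ 1 mod 4, sign kept]
  = (1 / 7)    [85 ≡ 1 mod 7]
  = 1    [(1 / 7) = 1]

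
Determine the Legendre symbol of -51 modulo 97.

Pull out -1: (-51/97) = (-1/97)·(51/97). Since 97 ≡ 1 (mod 4), (-1/97) = +1. Now have (51/97).
97 ≡ 1 (mod 4), so quadratic reciprocity gives (51/97) = (97/51). Reduce: 97 ≡ 46 (mod 51). Now have (46/51).
Factor out 2: 46 = 2·23. Since 51 ≡ 3 (mod 8), (2/51) = -1. Now have -(23/51).
Both 23 ≡ 3 and 51 ≡ 3 (mod 4), so reciprocity gives (23/51) = -(51/23). Reduce: 51 ≡ 5 (mod 23). Now have (5/23).
5 ≡ 1 (mod 4), so quadratic reciprocity gives (5/23) = (23/5). Reduce: 23 ≡ 3 (mod 5). Now have (3/5).
5 ≡ 1 (mod 4), so quadratic reciprocity gives (3/5) = (5/3). Reduce: 5 ≡ 2 (mod 3). Now have (2/3).
Factor out 2: 2 = 2. Since 3 ≡ 3 (mod 8), (2/3) = -1. Now have -(1/3).
(1/3) = 1. Collecting the sign factors: -1.

-1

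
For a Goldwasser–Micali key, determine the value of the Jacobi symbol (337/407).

-1

(337/407)
  = (407/337)    [QR: 337 ≡ 1 mod 4, sign kept]
  = (70/337)    [407 ≡ 70 mod 337]
  = (35/337)    [337 ≡ 1 mod 8 ⇒ (2/337) = +1]
  = (337/35)    [QR: 337 ≡ 1 mod 4, sign kept]
  = (22/35)    [337 ≡ 22 mod 35]
  = -(11/35)    [35 ≡ 3 mod 8 ⇒ (2/35) = -1]
  = (35/11)    [QR: both ≡ 3 mod 4, sign flips]
  = (2/11)    [35 ≡ 2 mod 11]
  = -(1/11)    [11 ≡ 3 mod 8 ⇒ (2/11) = -1]
  = -1    [(1/11) = 1]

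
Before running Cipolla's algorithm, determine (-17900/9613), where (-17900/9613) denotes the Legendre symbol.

(-17900/9613)
  = (1326/9613)    [-17900 ≡ 1326 mod 9613]
  = -(663/9613)    [9613 ≡ 5 mod 8 ⇒ (2/9613) = -1]
  = -(9613/663)    [QR: 9613 ≡ 1 mod 4, sign kept]
  = -(331/663)    [9613 ≡ 331 mod 663]
  = (663/331)    [QR: both ≡ 3 mod 4, sign flips]
  = (1/331)    [663 ≡ 1 mod 331]
  = 1    [(1/331) = 1]

1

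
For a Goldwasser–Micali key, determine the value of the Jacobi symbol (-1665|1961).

(-1665|1961)
  = (1665|1961)    [1961 ≡ 1 mod 4 ⇒ (-1|1961) = +1]
  = (1961|1665)    [QR: 1665 ≡ 1 mod 4, sign kept]
  = (296|1665)    [1961 ≡ 296 mod 1665]
  = (37|1665)    [1665 ≡ 1 mod 8 ⇒ (2|1665)^3 = +1]
  = (1665|37)    [QR: 37 ≡ 1 mod 4, sign kept]
  = (0|37)    [1665 ≡ 0 mod 37]
  = 0    [numerator 0, gcd > 1]

0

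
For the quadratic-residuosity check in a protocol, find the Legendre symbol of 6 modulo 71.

Factor out 2: 6 = 2·3. Since 71 ≡ 7 (mod 8), (2|71) = +1. Now have (3|71).
Both 3 ≡ 3 and 71 ≡ 3 (mod 4), so reciprocity gives (3|71) = -(71|3). Reduce: 71 ≡ 2 (mod 3). Now have -(2|3).
Factor out 2: 2 = 2. Since 3 ≡ 3 (mod 8), (2|3) = -1. Now have (1|3).
(1|3) = 1. Collecting the sign factors: 1.

1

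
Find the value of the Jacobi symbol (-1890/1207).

-1

(-1890/1207)
  = -(1890/1207)    [1207 ≡ 3 mod 4 ⇒ (-1/1207) = -1]
  = -(683/1207)    [1890 ≡ 683 mod 1207]
  = (1207/683)    [QR: both ≡ 3 mod 4, sign flips]
  = (524/683)    [1207 ≡ 524 mod 683]
  = (131/683)    [683 ≡ 3 mod 8 ⇒ (2/683)^2 = +1]
  = -(683/131)    [QR: both ≡ 3 mod 4, sign flips]
  = -(28/131)    [683 ≡ 28 mod 131]
  = -(7/131)    [131 ≡ 3 mod 8 ⇒ (2/131)^2 = +1]
  = (131/7)    [QR: both ≡ 3 mod 4, sign flips]
  = (5/7)    [131 ≡ 5 mod 7]
  = (7/5)    [QR: 5 ≡ 1 mod 4, sign kept]
  = (2/5)    [7 ≡ 2 mod 5]
  = -(1/5)    [5 ≡ 5 mod 8 ⇒ (2/5) = -1]
  = -1    [(1/5) = 1]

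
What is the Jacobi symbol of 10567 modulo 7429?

-1

(10567 / 7429)
  = (3138 / 7429)    [10567 ≡ 3138 mod 7429]
  = -(1569 / 7429)    [7429 ≡ 5 mod 8 ⇒ (2 / 7429) = -1]
  = -(7429 / 1569)    [QR: 1569 ≡ 1 mod 4, sign kept]
  = -(1153 / 1569)    [7429 ≡ 1153 mod 1569]
  = -(1569 / 1153)    [QR: 1153 ≡ 1 mod 4, sign kept]
  = -(416 / 1153)    [1569 ≡ 416 mod 1153]
  = -(13 / 1153)    [1153 ≡ 1 mod 8 ⇒ (2 / 1153)^5 = +1]
  = -(1153 / 13)    [QR: 13 ≡ 1 mod 4, sign kept]
  = -(9 / 13)    [1153 ≡ 9 mod 13]
  = -(13 / 9)    [QR: 9 ≡ 1 mod 4, sign kept]
  = -(4 / 9)    [13 ≡ 4 mod 9]
  = -(1 / 9)    [9 ≡ 1 mod 8 ⇒ (2 / 9)^2 = +1]
  = -1    [(1 / 9) = 1]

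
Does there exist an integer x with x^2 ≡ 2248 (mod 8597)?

no

Factor out 2: 2248 = 2^3·281. Since 8597 ≡ 5 (mod 8), (2/8597) = -1, and (2/8597)^3 = -1. Now have -(281/8597).
281 ≡ 1 (mod 4), so quadratic reciprocity gives (281/8597) = (8597/281). Reduce: 8597 ≡ 167 (mod 281). Now have -(167/281).
281 ≡ 1 (mod 4), so quadratic reciprocity gives (167/281) = (281/167). Reduce: 281 ≡ 114 (mod 167). Now have -(114/167).
Factor out 2: 114 = 2·57. Since 167 ≡ 7 (mod 8), (2/167) = +1. Now have -(57/167).
57 ≡ 1 (mod 4), so quadratic reciprocity gives (57/167) = (167/57). Reduce: 167 ≡ 53 (mod 57). Now have -(53/57).
53 ≡ 1 (mod 4), so quadratic reciprocity gives (53/57) = (57/53). Reduce: 57 ≡ 4 (mod 53). Now have -(4/53).
Factor out 2: 4 = 2^2. Since 53 ≡ 5 (mod 8), (2/53) = -1, and (2/53)^2 = +1. Now have -(1/53).
(1/53) = 1. Collecting the sign factors: -1.
(2248/8597) = -1, and 8597 is prime, so 2248 is not a quadratic residue mod 8597.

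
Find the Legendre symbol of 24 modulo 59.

-1

Factor out 2: 24 = 2^3·3. Since 59 ≡ 3 (mod 8), (2/59) = -1, and (2/59)^3 = -1. Now have -(3/59).
Both 3 ≡ 3 and 59 ≡ 3 (mod 4), so reciprocity gives (3/59) = -(59/3). Reduce: 59 ≡ 2 (mod 3). Now have (2/3).
Factor out 2: 2 = 2. Since 3 ≡ 3 (mod 8), (2/3) = -1. Now have -(1/3).
(1/3) = 1. Collecting the sign factors: -1.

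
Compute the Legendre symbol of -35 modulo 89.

-1

(-35/89)
  = (35/89)    [89 ≡ 1 mod 4 ⇒ (-1/89) = +1]
  = (89/35)    [QR: 89 ≡ 1 mod 4, sign kept]
  = (19/35)    [89 ≡ 19 mod 35]
  = -(35/19)    [QR: both ≡ 3 mod 4, sign flips]
  = -(16/19)    [35 ≡ 16 mod 19]
  = -(1/19)    [19 ≡ 3 mod 8 ⇒ (2/19)^4 = +1]
  = -1    [(1/19) = 1]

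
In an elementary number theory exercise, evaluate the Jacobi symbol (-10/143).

1

(-10/143)
  = -(10/143)    [143 ≡ 3 mod 4 ⇒ (-1/143) = -1]
  = -(5/143)    [143 ≡ 7 mod 8 ⇒ (2/143) = +1]
  = -(143/5)    [QR: 5 ≡ 1 mod 4, sign kept]
  = -(3/5)    [143 ≡ 3 mod 5]
  = -(5/3)    [QR: 5 ≡ 1 mod 4, sign kept]
  = -(2/3)    [5 ≡ 2 mod 3]
  = (1/3)    [3 ≡ 3 mod 8 ⇒ (2/3) = -1]
  = 1    [(1/3) = 1]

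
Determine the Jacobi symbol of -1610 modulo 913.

1

Reduce the numerator: -1610 ≡ 216 (mod 913), so (-1610|913) = (216|913).
Factor out 2: 216 = 2^3·27. Since 913 ≡ 1 (mod 8), (2|913) = +1, and (2|913)^3 = +1. Now have (27|913).
913 ≡ 1 (mod 4), so quadratic reciprocity gives (27|913) = (913|27). Reduce: 913 ≡ 22 (mod 27). Now have (22|27).
Factor out 2: 22 = 2·11. Since 27 ≡ 3 (mod 8), (2|27) = -1. Now have -(11|27).
Both 11 ≡ 3 and 27 ≡ 3 (mod 4), so reciprocity gives (11|27) = -(27|11). Reduce: 27 ≡ 5 (mod 11). Now have (5|11).
5 ≡ 1 (mod 4), so quadratic reciprocity gives (5|11) = (11|5). Reduce: 11 ≡ 1 (mod 5). Now have (1|5).
(1|5) = 1. Collecting the sign factors: 1.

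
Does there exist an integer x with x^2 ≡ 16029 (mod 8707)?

yes

Reduce the numerator: 16029 ≡ 7322 (mod 8707), so (16029/8707) = (7322/8707).
Factor out 2: 7322 = 2·3661. Since 8707 ≡ 3 (mod 8), (2/8707) = -1. Now have -(3661/8707).
3661 ≡ 1 (mod 4), so quadratic reciprocity gives (3661/8707) = (8707/3661). Reduce: 8707 ≡ 1385 (mod 3661). Now have -(1385/3661).
1385 ≡ 1 (mod 4), so quadratic reciprocity gives (1385/3661) = (3661/1385). Reduce: 3661 ≡ 891 (mod 1385). Now have -(891/1385).
1385 ≡ 1 (mod 4), so quadratic reciprocity gives (891/1385) = (1385/891). Reduce: 1385 ≡ 494 (mod 891). Now have -(494/891).
Factor out 2: 494 = 2·247. Since 891 ≡ 3 (mod 8), (2/891) = -1. Now have (247/891).
Both 247 ≡ 3 and 891 ≡ 3 (mod 4), so reciprocity gives (247/891) = -(891/247). Reduce: 891 ≡ 150 (mod 247). Now have -(150/247).
Factor out 2: 150 = 2·75. Since 247 ≡ 7 (mod 8), (2/247) = +1. Now have -(75/247).
Both 75 ≡ 3 and 247 ≡ 3 (mod 4), so reciprocity gives (75/247) = -(247/75). Reduce: 247 ≡ 22 (mod 75). Now have (22/75).
Factor out 2: 22 = 2·11. Since 75 ≡ 3 (mod 8), (2/75) = -1. Now have -(11/75).
Both 11 ≡ 3 and 75 ≡ 3 (mod 4), so reciprocity gives (11/75) = -(75/11). Reduce: 75 ≡ 9 (mod 11). Now have (9/11).
9 ≡ 1 (mod 4), so quadratic reciprocity gives (9/11) = (11/9). Reduce: 11 ≡ 2 (mod 9). Now have (2/9).
Factor out 2: 2 = 2. Since 9 ≡ 1 (mod 8), (2/9) = +1. Now have (1/9).
(1/9) = 1. Collecting the sign factors: 1.
(16029/8707) = 1, and 8707 is prime, so 16029 is a quadratic residue mod 8707.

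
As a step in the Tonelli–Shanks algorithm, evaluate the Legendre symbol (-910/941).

(-910/941)
  = (31/941)    [-910 ≡ 31 mod 941]
  = (941/31)    [QR: 941 ≡ 1 mod 4, sign kept]
  = (11/31)    [941 ≡ 11 mod 31]
  = -(31/11)    [QR: both ≡ 3 mod 4, sign flips]
  = -(9/11)    [31 ≡ 9 mod 11]
  = -(11/9)    [QR: 9 ≡ 1 mod 4, sign kept]
  = -(2/9)    [11 ≡ 2 mod 9]
  = -(1/9)    [9 ≡ 1 mod 8 ⇒ (2/9) = +1]
  = -1    [(1/9) = 1]

-1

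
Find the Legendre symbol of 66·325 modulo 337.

-1

By multiplicativity, (66·325 / 337) = (66 / 337)·(325 / 337).
First factor (66 / 337):
(66 / 337)
  = (33 / 337)    [337 ≡ 1 mod 8 ⇒ (2 / 337) = +1]
  = (337 / 33)    [QR: 33 ≡ 1 mod 4, sign kept]
  = (7 / 33)    [337 ≡ 7 mod 33]
  = (33 / 7)    [QR: 33 ≡ 1 mod 4, sign kept]
  = (5 / 7)    [33 ≡ 5 mod 7]
  = (7 / 5)    [QR: 5 ≡ 1 mod 4, sign kept]
  = (2 / 5)    [7 ≡ 2 mod 5]
  = -(1 / 5)    [5 ≡ 5 mod 8 ⇒ (2 / 5) = -1]
  = -1    [(1 / 5) = 1]
Second factor (325 / 337):
(325 / 337)
  = (337 / 325)    [QR: 325 ≡ 1 mod 4, sign kept]
  = (12 / 325)    [337 ≡ 12 mod 325]
  = (3 / 325)    [325 ≡ 5 mod 8 ⇒ (2 / 325)^2 = +1]
  = (325 / 3)    [QR: 325 ≡ 1 mod 4, sign kept]
  = (1 / 3)    [325 ≡ 1 mod 3]
  = 1    [(1 / 3) = 1]
Product: (-1)·(1) = -1.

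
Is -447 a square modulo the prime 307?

Pull out -1: (-447|307) = (-1|307)·(447|307). Since 307 ≡ 3 (mod 4), (-1|307) = -1. Now have -(447|307).
Reduce the numerator: 447 ≡ 140 (mod 307), so (447|307) = (140|307).
Factor out 2: 140 = 2^2·35. Since 307 ≡ 3 (mod 8), (2|307) = -1, and (2|307)^2 = +1. Now have -(35|307).
Both 35 ≡ 3 and 307 ≡ 3 (mod 4), so reciprocity gives (35|307) = -(307|35). Reduce: 307 ≡ 27 (mod 35). Now have (27|35).
Both 27 ≡ 3 and 35 ≡ 3 (mod 4), so reciprocity gives (27|35) = -(35|27). Reduce: 35 ≡ 8 (mod 27). Now have -(8|27).
Factor out 2: 8 = 2^3. Since 27 ≡ 3 (mod 8), (2|27) = -1, and (2|27)^3 = -1. Now have (1|27).
(1|27) = 1. Collecting the sign factors: 1.
The Legendre symbol is 1, so x^2 ≡ -447 (mod 307) has solution.

yes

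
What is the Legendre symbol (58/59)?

(58/59)
  = -(29/59)    [59 ≡ 3 mod 8 ⇒ (2/59) = -1]
  = -(59/29)    [QR: 29 ≡ 1 mod 4, sign kept]
  = -(1/29)    [59 ≡ 1 mod 29]
  = -1    [(1/29) = 1]

-1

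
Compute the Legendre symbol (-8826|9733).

(-8826|9733)
  = (907|9733)    [-8826 ≡ 907 mod 9733]
  = (9733|907)    [QR: 9733 ≡ 1 mod 4, sign kept]
  = (663|907)    [9733 ≡ 663 mod 907]
  = -(907|663)    [QR: both ≡ 3 mod 4, sign flips]
  = -(244|663)    [907 ≡ 244 mod 663]
  = -(61|663)    [663 ≡ 7 mod 8 ⇒ (2|663)^2 = +1]
  = -(663|61)    [QR: 61 ≡ 1 mod 4, sign kept]
  = -(53|61)    [663 ≡ 53 mod 61]
  = -(61|53)    [QR: 53 ≡ 1 mod 4, sign kept]
  = -(8|53)    [61 ≡ 8 mod 53]
  = (1|53)    [53 ≡ 5 mod 8 ⇒ (2|53)^3 = -1]
  = 1    [(1|53) = 1]

1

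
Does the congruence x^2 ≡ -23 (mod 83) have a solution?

(-23|83)
  = (60|83)    [-23 ≡ 60 mod 83]
  = (15|83)    [83 ≡ 3 mod 8 ⇒ (2|83)^2 = +1]
  = -(83|15)    [QR: both ≡ 3 mod 4, sign flips]
  = -(8|15)    [83 ≡ 8 mod 15]
  = -(1|15)    [15 ≡ 7 mod 8 ⇒ (2|15)^3 = +1]
  = -1    [(1|15) = 1]
(-23|83) = -1, and 83 is prime, so -23 is not a quadratic residue mod 83.

no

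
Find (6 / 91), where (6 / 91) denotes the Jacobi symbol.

Factor out 2: 6 = 2·3. Since 91 ≡ 3 (mod 8), (2 / 91) = -1. Now have -(3 / 91).
Both 3 ≡ 3 and 91 ≡ 3 (mod 4), so reciprocity gives (3 / 91) = -(91 / 3). Reduce: 91 ≡ 1 (mod 3). Now have (1 / 3).
(1 / 3) = 1. Collecting the sign factors: 1.

1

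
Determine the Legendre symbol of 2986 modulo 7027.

1

(2986/7027)
  = -(1493/7027)    [7027 ≡ 3 mod 8 ⇒ (2/7027) = -1]
  = -(7027/1493)    [QR: 1493 ≡ 1 mod 4, sign kept]
  = -(1055/1493)    [7027 ≡ 1055 mod 1493]
  = -(1493/1055)    [QR: 1493 ≡ 1 mod 4, sign kept]
  = -(438/1055)    [1493 ≡ 438 mod 1055]
  = -(219/1055)    [1055 ≡ 7 mod 8 ⇒ (2/1055) = +1]
  = (1055/219)    [QR: both ≡ 3 mod 4, sign flips]
  = (179/219)    [1055 ≡ 179 mod 219]
  = -(219/179)    [QR: both ≡ 3 mod 4, sign flips]
  = -(40/179)    [219 ≡ 40 mod 179]
  = (5/179)    [179 ≡ 3 mod 8 ⇒ (2/179)^3 = -1]
  = (179/5)    [QR: 5 ≡ 1 mod 4, sign kept]
  = (4/5)    [179 ≡ 4 mod 5]
  = (1/5)    [5 ≡ 5 mod 8 ⇒ (2/5)^2 = +1]
  = 1    [(1/5) = 1]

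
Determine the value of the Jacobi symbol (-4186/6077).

-1

Reduce the numerator: -4186 ≡ 1891 (mod 6077), so (-4186/6077) = (1891/6077).
6077 ≡ 1 (mod 4), so quadratic reciprocity gives (1891/6077) = (6077/1891). Reduce: 6077 ≡ 404 (mod 1891). Now have (404/1891).
Factor out 2: 404 = 2^2·101. Since 1891 ≡ 3 (mod 8), (2/1891) = -1, and (2/1891)^2 = +1. Now have (101/1891).
101 ≡ 1 (mod 4), so quadratic reciprocity gives (101/1891) = (1891/101). Reduce: 1891 ≡ 73 (mod 101). Now have (73/101).
73 ≡ 1 (mod 4), so quadratic reciprocity gives (73/101) = (101/73). Reduce: 101 ≡ 28 (mod 73). Now have (28/73).
Factor out 2: 28 = 2^2·7. Since 73 ≡ 1 (mod 8), (2/73) = +1, and (2/73)^2 = +1. Now have (7/73).
73 ≡ 1 (mod 4), so quadratic reciprocity gives (7/73) = (73/7). Reduce: 73 ≡ 3 (mod 7). Now have (3/7).
Both 3 ≡ 3 and 7 ≡ 3 (mod 4), so reciprocity gives (3/7) = -(7/3). Reduce: 7 ≡ 1 (mod 3). Now have -(1/3).
(1/3) = 1. Collecting the sign factors: -1.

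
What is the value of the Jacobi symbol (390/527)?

1

(390/527)
  = (195/527)    [527 ≡ 7 mod 8 ⇒ (2/527) = +1]
  = -(527/195)    [QR: both ≡ 3 mod 4, sign flips]
  = -(137/195)    [527 ≡ 137 mod 195]
  = -(195/137)    [QR: 137 ≡ 1 mod 4, sign kept]
  = -(58/137)    [195 ≡ 58 mod 137]
  = -(29/137)    [137 ≡ 1 mod 8 ⇒ (2/137) = +1]
  = -(137/29)    [QR: 29 ≡ 1 mod 4, sign kept]
  = -(21/29)    [137 ≡ 21 mod 29]
  = -(29/21)    [QR: 21 ≡ 1 mod 4, sign kept]
  = -(8/21)    [29 ≡ 8 mod 21]
  = (1/21)    [21 ≡ 5 mod 8 ⇒ (2/21)^3 = -1]
  = 1    [(1/21) = 1]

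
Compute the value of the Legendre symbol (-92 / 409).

(-92 / 409)
  = (92 / 409)    [409 ≡ 1 mod 4 ⇒ (-1 / 409) = +1]
  = (23 / 409)    [409 ≡ 1 mod 8 ⇒ (2 / 409)^2 = +1]
  = (409 / 23)    [QR: 409 ≡ 1 mod 4, sign kept]
  = (18 / 23)    [409 ≡ 18 mod 23]
  = (9 / 23)    [23 ≡ 7 mod 8 ⇒ (2 / 23) = +1]
  = (23 / 9)    [QR: 9 ≡ 1 mod 4, sign kept]
  = (5 / 9)    [23 ≡ 5 mod 9]
  = (9 / 5)    [QR: 5 ≡ 1 mod 4, sign kept]
  = (4 / 5)    [9 ≡ 4 mod 5]
  = (1 / 5)    [5 ≡ 5 mod 8 ⇒ (2 / 5)^2 = +1]
  = 1    [(1 / 5) = 1]

1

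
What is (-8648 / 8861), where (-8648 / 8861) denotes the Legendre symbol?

Reduce the numerator: -8648 ≡ 213 (mod 8861), so (-8648 / 8861) = (213 / 8861).
213 ≡ 1 (mod 4), so quadratic reciprocity gives (213 / 8861) = (8861 / 213). Reduce: 8861 ≡ 128 (mod 213). Now have (128 / 213).
Factor out 2: 128 = 2^7. Since 213 ≡ 5 (mod 8), (2 / 213) = -1, and (2 / 213)^7 = -1. Now have -(1 / 213).
(1 / 213) = 1. Collecting the sign factors: -1.

-1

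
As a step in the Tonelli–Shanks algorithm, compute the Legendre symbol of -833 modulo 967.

-1

(-833|967)
  = (134|967)    [-833 ≡ 134 mod 967]
  = (67|967)    [967 ≡ 7 mod 8 ⇒ (2|967) = +1]
  = -(967|67)    [QR: both ≡ 3 mod 4, sign flips]
  = -(29|67)    [967 ≡ 29 mod 67]
  = -(67|29)    [QR: 29 ≡ 1 mod 4, sign kept]
  = -(9|29)    [67 ≡ 9 mod 29]
  = -(29|9)    [QR: 9 ≡ 1 mod 4, sign kept]
  = -(2|9)    [29 ≡ 2 mod 9]
  = -(1|9)    [9 ≡ 1 mod 8 ⇒ (2|9) = +1]
  = -1    [(1|9) = 1]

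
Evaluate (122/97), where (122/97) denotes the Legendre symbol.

(122/97)
  = (25/97)    [122 ≡ 25 mod 97]
  = (97/25)    [QR: 25 ≡ 1 mod 4, sign kept]
  = (22/25)    [97 ≡ 22 mod 25]
  = (11/25)    [25 ≡ 1 mod 8 ⇒ (2/25) = +1]
  = (25/11)    [QR: 25 ≡ 1 mod 4, sign kept]
  = (3/11)    [25 ≡ 3 mod 11]
  = -(11/3)    [QR: both ≡ 3 mod 4, sign flips]
  = -(2/3)    [11 ≡ 2 mod 3]
  = (1/3)    [3 ≡ 3 mod 8 ⇒ (2/3) = -1]
  = 1    [(1/3) = 1]

1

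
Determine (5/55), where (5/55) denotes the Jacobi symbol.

0

(5/55)
  = (55/5)    [QR: 5 ≡ 1 mod 4, sign kept]
  = (0/5)    [55 ≡ 0 mod 5]
  = 0    [numerator 0, gcd > 1]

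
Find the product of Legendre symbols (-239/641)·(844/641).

By multiplicativity, (-239·844/641) = (-239/641)·(844/641).
First factor (-239/641):
Reduce the numerator: -239 ≡ 402 (mod 641), so (-239/641) = (402/641).
Factor out 2: 402 = 2·201. Since 641 ≡ 1 (mod 8), (2/641) = +1. Now have (201/641).
201 ≡ 1 (mod 4), so quadratic reciprocity gives (201/641) = (641/201). Reduce: 641 ≡ 38 (mod 201). Now have (38/201).
Factor out 2: 38 = 2·19. Since 201 ≡ 1 (mod 8), (2/201) = +1. Now have (19/201).
201 ≡ 1 (mod 4), so quadratic reciprocity gives (19/201) = (201/19). Reduce: 201 ≡ 11 (mod 19). Now have (11/19).
Both 11 ≡ 3 and 19 ≡ 3 (mod 4), so reciprocity gives (11/19) = -(19/11). Reduce: 19 ≡ 8 (mod 11). Now have -(8/11).
Factor out 2: 8 = 2^3. Since 11 ≡ 3 (mod 8), (2/11) = -1, and (2/11)^3 = -1. Now have (1/11).
(1/11) = 1. Collecting the sign factors: 1.
Second factor (844/641):
Reduce the numerator: 844 ≡ 203 (mod 641), so (844/641) = (203/641).
641 ≡ 1 (mod 4), so quadratic reciprocity gives (203/641) = (641/203). Reduce: 641 ≡ 32 (mod 203). Now have (32/203).
Factor out 2: 32 = 2^5. Since 203 ≡ 3 (mod 8), (2/203) = -1, and (2/203)^5 = -1. Now have -(1/203).
(1/203) = 1. Collecting the sign factors: -1.
Product: (1)·(-1) = -1.

-1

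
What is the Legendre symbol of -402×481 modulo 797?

By multiplicativity, (-402·481 / 797) = (-402 / 797)·(481 / 797).
First factor (-402 / 797):
Pull out -1: (-402 / 797) = (-1 / 797)·(402 / 797). Since 797 ≡ 1 (mod 4), (-1 / 797) = +1. Now have (402 / 797).
Factor out 2: 402 = 2·201. Since 797 ≡ 5 (mod 8), (2 / 797) = -1. Now have -(201 / 797).
201 ≡ 1 (mod 4), so quadratic reciprocity gives (201 / 797) = (797 / 201). Reduce: 797 ≡ 194 (mod 201). Now have -(194 / 201).
Factor out 2: 194 = 2·97. Since 201 ≡ 1 (mod 8), (2 / 201) = +1. Now have -(97 / 201).
97 ≡ 1 (mod 4), so quadratic reciprocity gives (97 / 201) = (201 / 97). Reduce: 201 ≡ 7 (mod 97). Now have -(7 / 97).
97 ≡ 1 (mod 4), so quadratic reciprocity gives (7 / 97) = (97 / 7). Reduce: 97 ≡ 6 (mod 7). Now have -(6 / 7).
Factor out 2: 6 = 2·3. Since 7 ≡ 7 (mod 8), (2 / 7) = +1. Now have -(3 / 7).
Both 3 ≡ 3 and 7 ≡ 3 (mod 4), so reciprocity gives (3 / 7) = -(7 / 3). Reduce: 7 ≡ 1 (mod 3). Now have (1 / 3).
(1 / 3) = 1. Collecting the sign factors: 1.
Second factor (481 / 797):
481 ≡ 1 (mod 4), so quadratic reciprocity gives (481 / 797) = (797 / 481). Reduce: 797 ≡ 316 (mod 481). Now have (316 / 481).
Factor out 2: 316 = 2^2·79. Since 481 ≡ 1 (mod 8), (2 / 481) = +1, and (2 / 481)^2 = +1. Now have (79 / 481).
481 ≡ 1 (mod 4), so quadratic reciprocity gives (79 / 481) = (481 / 79). Reduce: 481 ≡ 7 (mod 79). Now have (7 / 79).
Both 7 ≡ 3 and 79 ≡ 3 (mod 4), so reciprocity gives (7 / 79) = -(79 / 7). Reduce: 79 ≡ 2 (mod 7). Now have -(2 / 7).
Factor out 2: 2 = 2. Since 7 ≡ 7 (mod 8), (2 / 7) = +1. Now have -(1 / 7).
(1 / 7) = 1. Collecting the sign factors: -1.
Product: (1)·(-1) = -1.

-1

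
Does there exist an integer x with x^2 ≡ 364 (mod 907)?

Factor out 2: 364 = 2^2·91. Since 907 ≡ 3 (mod 8), (2/907) = -1, and (2/907)^2 = +1. Now have (91/907).
Both 91 ≡ 3 and 907 ≡ 3 (mod 4), so reciprocity gives (91/907) = -(907/91). Reduce: 907 ≡ 88 (mod 91). Now have -(88/91).
Factor out 2: 88 = 2^3·11. Since 91 ≡ 3 (mod 8), (2/91) = -1, and (2/91)^3 = -1. Now have (11/91).
Both 11 ≡ 3 and 91 ≡ 3 (mod 4), so reciprocity gives (11/91) = -(91/11). Reduce: 91 ≡ 3 (mod 11). Now have -(3/11).
Both 3 ≡ 3 and 11 ≡ 3 (mod 4), so reciprocity gives (3/11) = -(11/3). Reduce: 11 ≡ 2 (mod 3). Now have (2/3).
Factor out 2: 2 = 2. Since 3 ≡ 3 (mod 8), (2/3) = -1. Now have -(1/3).
(1/3) = 1. Collecting the sign factors: -1.
(364/907) = -1, and 907 is prime, so 364 is not a quadratic residue mod 907.

no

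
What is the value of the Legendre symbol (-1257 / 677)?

1

(-1257 / 677)
  = (1257 / 677)    [677 ≡ 1 mod 4 ⇒ (-1 / 677) = +1]
  = (580 / 677)    [1257 ≡ 580 mod 677]
  = (145 / 677)    [677 ≡ 5 mod 8 ⇒ (2 / 677)^2 = +1]
  = (677 / 145)    [QR: 145 ≡ 1 mod 4, sign kept]
  = (97 / 145)    [677 ≡ 97 mod 145]
  = (145 / 97)    [QR: 97 ≡ 1 mod 4, sign kept]
  = (48 / 97)    [145 ≡ 48 mod 97]
  = (3 / 97)    [97 ≡ 1 mod 8 ⇒ (2 / 97)^4 = +1]
  = (97 / 3)    [QR: 97 ≡ 1 mod 4, sign kept]
  = (1 / 3)    [97 ≡ 1 mod 3]
  = 1    [(1 / 3) = 1]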